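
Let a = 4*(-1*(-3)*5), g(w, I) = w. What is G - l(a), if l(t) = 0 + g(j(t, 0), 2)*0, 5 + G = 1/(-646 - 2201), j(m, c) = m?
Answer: -14236/2847 ≈ -5.0004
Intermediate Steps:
G = -14236/2847 (G = -5 + 1/(-646 - 2201) = -5 + 1/(-2847) = -5 - 1/2847 = -14236/2847 ≈ -5.0004)
a = 60 (a = 4*(3*5) = 4*15 = 60)
l(t) = 0 (l(t) = 0 + t*0 = 0 + 0 = 0)
G - l(a) = -14236/2847 - 1*0 = -14236/2847 + 0 = -14236/2847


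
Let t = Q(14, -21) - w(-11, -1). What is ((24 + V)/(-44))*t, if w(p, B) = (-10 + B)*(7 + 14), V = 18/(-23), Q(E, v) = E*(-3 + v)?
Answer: 28035/506 ≈ 55.405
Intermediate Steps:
V = -18/23 (V = 18*(-1/23) = -18/23 ≈ -0.78261)
w(p, B) = -210 + 21*B (w(p, B) = (-10 + B)*21 = -210 + 21*B)
t = -105 (t = 14*(-3 - 21) - (-210 + 21*(-1)) = 14*(-24) - (-210 - 21) = -336 - 1*(-231) = -336 + 231 = -105)
((24 + V)/(-44))*t = ((24 - 18/23)/(-44))*(-105) = ((534/23)*(-1/44))*(-105) = -267/506*(-105) = 28035/506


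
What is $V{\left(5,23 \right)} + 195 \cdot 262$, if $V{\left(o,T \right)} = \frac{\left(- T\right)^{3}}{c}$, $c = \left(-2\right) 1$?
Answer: $\frac{114347}{2} \approx 57174.0$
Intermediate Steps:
$c = -2$
$V{\left(o,T \right)} = \frac{T^{3}}{2}$ ($V{\left(o,T \right)} = \frac{\left(- T\right)^{3}}{-2} = - T^{3} \left(- \frac{1}{2}\right) = \frac{T^{3}}{2}$)
$V{\left(5,23 \right)} + 195 \cdot 262 = \frac{23^{3}}{2} + 195 \cdot 262 = \frac{1}{2} \cdot 12167 + 51090 = \frac{12167}{2} + 51090 = \frac{114347}{2}$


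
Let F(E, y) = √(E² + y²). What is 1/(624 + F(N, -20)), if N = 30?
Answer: 12/7463 - 5*√13/194038 ≈ 0.0015150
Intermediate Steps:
1/(624 + F(N, -20)) = 1/(624 + √(30² + (-20)²)) = 1/(624 + √(900 + 400)) = 1/(624 + √1300) = 1/(624 + 10*√13)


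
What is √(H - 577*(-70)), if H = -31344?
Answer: √9046 ≈ 95.110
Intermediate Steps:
√(H - 577*(-70)) = √(-31344 - 577*(-70)) = √(-31344 + 40390) = √9046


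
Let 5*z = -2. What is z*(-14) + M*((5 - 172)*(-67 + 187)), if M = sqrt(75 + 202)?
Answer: 28/5 - 20040*sqrt(277) ≈ -3.3353e+5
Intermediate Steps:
z = -2/5 (z = (1/5)*(-2) = -2/5 ≈ -0.40000)
M = sqrt(277) ≈ 16.643
z*(-14) + M*((5 - 172)*(-67 + 187)) = -2/5*(-14) + sqrt(277)*((5 - 172)*(-67 + 187)) = 28/5 + sqrt(277)*(-167*120) = 28/5 + sqrt(277)*(-20040) = 28/5 - 20040*sqrt(277)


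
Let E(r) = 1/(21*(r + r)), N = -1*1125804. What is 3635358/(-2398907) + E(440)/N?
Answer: -10804729525819181/7129845614041920 ≈ -1.5154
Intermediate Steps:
N = -1125804
E(r) = 1/(42*r) (E(r) = 1/(21*(2*r)) = 1/(42*r))
3635358/(-2398907) + E(440)/N = 3635358/(-2398907) + ((1/42)/440)/(-1125804) = 3635358*(-1/2398907) + ((1/42)*(1/440))*(-1/1125804) = -3635358/2398907 + (1/18480)*(-1/1125804) = -3635358/2398907 - 1/20804857920 = -10804729525819181/7129845614041920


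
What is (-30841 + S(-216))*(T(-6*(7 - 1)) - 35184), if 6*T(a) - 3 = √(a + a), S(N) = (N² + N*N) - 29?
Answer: -2196928107 + 62442*I*√2 ≈ -2.1969e+9 + 88306.0*I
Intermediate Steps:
S(N) = -29 + 2*N² (S(N) = (N² + N²) - 29 = 2*N² - 29 = -29 + 2*N²)
T(a) = ½ + √2*√a/6 (T(a) = ½ + √(a + a)/6 = ½ + √(2*a)/6 = ½ + (√2*√a)/6 = ½ + √2*√a/6)
(-30841 + S(-216))*(T(-6*(7 - 1)) - 35184) = (-30841 + (-29 + 2*(-216)²))*((½ + √2*√(-6*(7 - 1))/6) - 35184) = (-30841 + (-29 + 2*46656))*((½ + √2*√(-6*6)/6) - 35184) = (-30841 + (-29 + 93312))*((½ + √2*√(-36)/6) - 35184) = (-30841 + 93283)*((½ + √2*(6*I)/6) - 35184) = 62442*((½ + I*√2) - 35184) = 62442*(-70367/2 + I*√2) = -2196928107 + 62442*I*√2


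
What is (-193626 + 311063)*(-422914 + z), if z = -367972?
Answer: -92879279182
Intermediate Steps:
(-193626 + 311063)*(-422914 + z) = (-193626 + 311063)*(-422914 - 367972) = 117437*(-790886) = -92879279182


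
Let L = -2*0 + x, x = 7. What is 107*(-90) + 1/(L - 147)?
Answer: -1348201/140 ≈ -9630.0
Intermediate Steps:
L = 7 (L = -2*0 + 7 = 0 + 7 = 7)
107*(-90) + 1/(L - 147) = 107*(-90) + 1/(7 - 147) = -9630 + 1/(-140) = -9630 - 1/140 = -1348201/140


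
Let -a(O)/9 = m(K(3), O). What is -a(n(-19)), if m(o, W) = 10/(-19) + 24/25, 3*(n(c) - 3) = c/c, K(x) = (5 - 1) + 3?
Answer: 1854/475 ≈ 3.9032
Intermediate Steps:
K(x) = 7 (K(x) = 4 + 3 = 7)
n(c) = 10/3 (n(c) = 3 + (c/c)/3 = 3 + (⅓)*1 = 3 + ⅓ = 10/3)
m(o, W) = 206/475 (m(o, W) = 10*(-1/19) + 24*(1/25) = -10/19 + 24/25 = 206/475)
a(O) = -1854/475 (a(O) = -9*206/475 = -1854/475)
-a(n(-19)) = -1*(-1854/475) = 1854/475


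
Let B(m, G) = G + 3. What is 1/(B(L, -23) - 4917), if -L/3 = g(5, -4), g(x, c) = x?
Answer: -1/4937 ≈ -0.00020255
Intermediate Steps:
L = -15 (L = -3*5 = -15)
B(m, G) = 3 + G
1/(B(L, -23) - 4917) = 1/((3 - 23) - 4917) = 1/(-20 - 4917) = 1/(-4937) = -1/4937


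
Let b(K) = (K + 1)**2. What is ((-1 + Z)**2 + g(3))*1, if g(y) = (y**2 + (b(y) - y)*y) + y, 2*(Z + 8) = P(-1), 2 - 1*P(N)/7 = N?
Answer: 213/4 ≈ 53.250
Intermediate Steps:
b(K) = (1 + K)**2
P(N) = 14 - 7*N
Z = 5/2 (Z = -8 + (14 - 7*(-1))/2 = -8 + (14 + 7)/2 = -8 + (1/2)*21 = -8 + 21/2 = 5/2 ≈ 2.5000)
g(y) = y + y**2 + y*((1 + y)**2 - y) (g(y) = (y**2 + ((1 + y)**2 - y)*y) + y = (y**2 + y*((1 + y)**2 - y)) + y = y + y**2 + y*((1 + y)**2 - y))
((-1 + Z)**2 + g(3))*1 = ((-1 + 5/2)**2 + 3*(1 + (1 + 3)**2))*1 = ((3/2)**2 + 3*(1 + 4**2))*1 = (9/4 + 3*(1 + 16))*1 = (9/4 + 3*17)*1 = (9/4 + 51)*1 = (213/4)*1 = 213/4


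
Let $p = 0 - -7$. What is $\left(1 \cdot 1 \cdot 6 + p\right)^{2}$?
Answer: $169$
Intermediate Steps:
$p = 7$ ($p = 0 + 7 = 7$)
$\left(1 \cdot 1 \cdot 6 + p\right)^{2} = \left(1 \cdot 1 \cdot 6 + 7\right)^{2} = \left(1 \cdot 6 + 7\right)^{2} = \left(6 + 7\right)^{2} = 13^{2} = 169$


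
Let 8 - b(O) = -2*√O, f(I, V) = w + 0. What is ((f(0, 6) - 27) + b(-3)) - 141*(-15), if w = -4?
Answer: 2092 + 2*I*√3 ≈ 2092.0 + 3.4641*I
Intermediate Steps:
f(I, V) = -4 (f(I, V) = -4 + 0 = -4)
b(O) = 8 + 2*√O (b(O) = 8 - (-2)*√O = 8 + 2*√O)
((f(0, 6) - 27) + b(-3)) - 141*(-15) = ((-4 - 27) + (8 + 2*√(-3))) - 141*(-15) = (-31 + (8 + 2*(I*√3))) + 2115 = (-31 + (8 + 2*I*√3)) + 2115 = (-23 + 2*I*√3) + 2115 = 2092 + 2*I*√3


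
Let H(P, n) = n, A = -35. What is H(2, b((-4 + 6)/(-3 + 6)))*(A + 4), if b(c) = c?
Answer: -62/3 ≈ -20.667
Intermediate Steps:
H(2, b((-4 + 6)/(-3 + 6)))*(A + 4) = ((-4 + 6)/(-3 + 6))*(-35 + 4) = (2/3)*(-31) = -62/3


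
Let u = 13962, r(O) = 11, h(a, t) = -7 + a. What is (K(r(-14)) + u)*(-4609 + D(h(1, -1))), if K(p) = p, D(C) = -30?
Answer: -64820747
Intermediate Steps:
(K(r(-14)) + u)*(-4609 + D(h(1, -1))) = (11 + 13962)*(-4609 - 30) = 13973*(-4639) = -64820747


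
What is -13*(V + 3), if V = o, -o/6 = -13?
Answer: -1053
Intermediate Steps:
o = 78 (o = -6*(-13) = 78)
V = 78
-13*(V + 3) = -13*(78 + 3) = -13*81 = -1053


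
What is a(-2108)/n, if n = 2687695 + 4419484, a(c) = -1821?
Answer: -1821/7107179 ≈ -0.00025622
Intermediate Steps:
n = 7107179
a(-2108)/n = -1821/7107179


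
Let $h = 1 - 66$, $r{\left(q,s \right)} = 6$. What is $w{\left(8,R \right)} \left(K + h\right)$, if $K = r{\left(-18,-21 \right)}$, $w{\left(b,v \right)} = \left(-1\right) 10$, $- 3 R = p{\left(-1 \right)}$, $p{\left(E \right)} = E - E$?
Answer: $590$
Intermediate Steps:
$p{\left(E \right)} = 0$
$R = 0$ ($R = \left(- \frac{1}{3}\right) 0 = 0$)
$w{\left(b,v \right)} = -10$
$h = -65$ ($h = 1 - 66 = -65$)
$K = 6$
$w{\left(8,R \right)} \left(K + h\right) = - 10 \left(6 - 65\right) = \left(-10\right) \left(-59\right) = 590$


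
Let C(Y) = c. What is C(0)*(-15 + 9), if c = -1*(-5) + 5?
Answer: -60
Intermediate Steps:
c = 10 (c = 5 + 5 = 10)
C(Y) = 10
C(0)*(-15 + 9) = 10*(-15 + 9) = 10*(-6) = -60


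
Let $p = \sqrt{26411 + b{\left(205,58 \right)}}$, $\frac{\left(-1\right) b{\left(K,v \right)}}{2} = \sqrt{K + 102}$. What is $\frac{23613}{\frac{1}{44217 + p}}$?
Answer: $1044096021 + 23613 \sqrt{26411 - 2 \sqrt{307}} \approx 1.0479 \cdot 10^{9}$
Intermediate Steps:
$b{\left(K,v \right)} = - 2 \sqrt{102 + K}$ ($b{\left(K,v \right)} = - 2 \sqrt{K + 102} = - 2 \sqrt{102 + K}$)
$p = \sqrt{26411 - 2 \sqrt{307}}$ ($p = \sqrt{26411 - 2 \sqrt{102 + 205}} = \sqrt{26411 - 2 \sqrt{307}} \approx 162.41$)
$\frac{23613}{\frac{1}{44217 + p}} = \frac{23613}{\frac{1}{44217 + \sqrt{26411 - 2 \sqrt{307}}}} = 23613 \left(44217 + \sqrt{26411 - 2 \sqrt{307}}\right) = 1044096021 + 23613 \sqrt{26411 - 2 \sqrt{307}}$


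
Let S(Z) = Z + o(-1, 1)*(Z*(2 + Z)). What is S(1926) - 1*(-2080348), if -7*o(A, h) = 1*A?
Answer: 18289246/7 ≈ 2.6127e+6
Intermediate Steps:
o(A, h) = -A/7
S(Z) = Z + Z*(2 + Z)/7 (S(Z) = Z + (-1/7*(-1))*(Z*(2 + Z)) = Z + (Z*(2 + Z))/7 = Z + Z*(2 + Z)/7)
S(1926) - 1*(-2080348) = (1/7)*1926*(9 + 1926) - 1*(-2080348) = (1/7)*1926*1935 + 2080348 = 3726810/7 + 2080348 = 18289246/7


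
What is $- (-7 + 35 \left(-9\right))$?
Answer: $322$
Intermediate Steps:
$- (-7 + 35 \left(-9\right)) = - (-7 - 315) = \left(-1\right) \left(-322\right) = 322$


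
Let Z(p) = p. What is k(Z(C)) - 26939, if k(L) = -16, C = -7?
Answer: -26955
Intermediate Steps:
k(Z(C)) - 26939 = -16 - 26939 = -26955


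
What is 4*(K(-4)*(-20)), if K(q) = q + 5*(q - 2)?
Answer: 2720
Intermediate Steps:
K(q) = -10 + 6*q (K(q) = q + 5*(-2 + q) = q + (-10 + 5*q) = -10 + 6*q)
4*(K(-4)*(-20)) = 4*((-10 + 6*(-4))*(-20)) = 4*((-10 - 24)*(-20)) = 4*(-34*(-20)) = 4*680 = 2720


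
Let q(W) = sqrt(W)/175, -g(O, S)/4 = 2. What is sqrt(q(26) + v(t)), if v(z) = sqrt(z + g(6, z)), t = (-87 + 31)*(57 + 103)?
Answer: sqrt(7*sqrt(26) + 2450*I*sqrt(2242))/35 ≈ 6.8822 + 6.8801*I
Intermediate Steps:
g(O, S) = -8 (g(O, S) = -4*2 = -8)
q(W) = sqrt(W)/175
t = -8960 (t = -56*160 = -8960)
v(z) = sqrt(-8 + z) (v(z) = sqrt(z - 8) = sqrt(-8 + z))
sqrt(q(26) + v(t)) = sqrt(sqrt(26)/175 + sqrt(-8 - 8960)) = sqrt(sqrt(26)/175 + sqrt(-8968)) = sqrt(sqrt(26)/175 + 2*I*sqrt(2242))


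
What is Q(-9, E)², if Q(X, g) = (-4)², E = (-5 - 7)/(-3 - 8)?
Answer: 256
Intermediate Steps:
E = 12/11 (E = -12/(-11) = -12*(-1/11) = 12/11 ≈ 1.0909)
Q(X, g) = 16
Q(-9, E)² = 16² = 256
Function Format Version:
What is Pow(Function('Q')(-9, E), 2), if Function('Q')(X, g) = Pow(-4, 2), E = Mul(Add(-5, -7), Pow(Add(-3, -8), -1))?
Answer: 256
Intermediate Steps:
E = Rational(12, 11) (E = Mul(-12, Pow(-11, -1)) = Mul(-12, Rational(-1, 11)) = Rational(12, 11) ≈ 1.0909)
Function('Q')(X, g) = 16
Pow(Function('Q')(-9, E), 2) = Pow(16, 2) = 256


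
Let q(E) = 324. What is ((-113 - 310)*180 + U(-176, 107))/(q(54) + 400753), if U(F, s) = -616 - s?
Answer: -76863/401077 ≈ -0.19164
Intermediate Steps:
((-113 - 310)*180 + U(-176, 107))/(q(54) + 400753) = ((-113 - 310)*180 + (-616 - 1*107))/(324 + 400753) = (-423*180 + (-616 - 107))/401077 = (-76140 - 723)*(1/401077) = -76863*1/401077 = -76863/401077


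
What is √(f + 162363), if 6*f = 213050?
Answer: √1780842/3 ≈ 444.83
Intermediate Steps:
f = 106525/3 (f = (⅙)*213050 = 106525/3 ≈ 35508.)
√(f + 162363) = √(106525/3 + 162363) = √(593614/3) = √1780842/3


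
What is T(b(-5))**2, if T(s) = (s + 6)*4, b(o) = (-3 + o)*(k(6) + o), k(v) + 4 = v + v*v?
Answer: 1065024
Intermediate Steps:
k(v) = -4 + v + v**2 (k(v) = -4 + (v + v*v) = -4 + (v + v**2) = -4 + v + v**2)
b(o) = (-3 + o)*(38 + o) (b(o) = (-3 + o)*((-4 + 6 + 6**2) + o) = (-3 + o)*((-4 + 6 + 36) + o) = (-3 + o)*(38 + o))
T(s) = 24 + 4*s (T(s) = (6 + s)*4 = 24 + 4*s)
T(b(-5))**2 = (24 + 4*(-114 + (-5)**2 + 35*(-5)))**2 = (24 + 4*(-114 + 25 - 175))**2 = (24 + 4*(-264))**2 = (24 - 1056)**2 = (-1032)**2 = 1065024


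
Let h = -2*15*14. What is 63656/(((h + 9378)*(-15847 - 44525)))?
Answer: -7957/67601547 ≈ -0.00011770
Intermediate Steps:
h = -420 (h = -30*14 = -420)
63656/(((h + 9378)*(-15847 - 44525))) = 63656/(((-420 + 9378)*(-15847 - 44525))) = 63656/((8958*(-60372))) = 63656/(-540812376) = 63656*(-1/540812376) = -7957/67601547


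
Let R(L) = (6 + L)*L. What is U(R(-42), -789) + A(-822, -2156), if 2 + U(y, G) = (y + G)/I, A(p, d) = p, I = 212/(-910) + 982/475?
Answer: -34084933/79292 ≈ -429.87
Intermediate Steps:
I = 79292/43225 (I = 212*(-1/910) + 982*(1/475) = -106/455 + 982/475 = 79292/43225 ≈ 1.8344)
R(L) = L*(6 + L)
U(y, G) = -2 + 43225*G/79292 + 43225*y/79292 (U(y, G) = -2 + (y + G)/(79292/43225) = -2 + (G + y)*(43225/79292) = -2 + (43225*G/79292 + 43225*y/79292) = -2 + 43225*G/79292 + 43225*y/79292)
U(R(-42), -789) + A(-822, -2156) = (-2 + (43225/79292)*(-789) + 43225*(-42*(6 - 42))/79292) - 822 = (-2 - 34104525/79292 + 43225*(-42*(-36))/79292) - 822 = (-2 - 34104525/79292 + (43225/79292)*1512) - 822 = (-2 - 34104525/79292 + 16339050/19823) - 822 = 31093091/79292 - 822 = -34084933/79292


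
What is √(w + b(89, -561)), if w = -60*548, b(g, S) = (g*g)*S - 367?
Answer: 64*I*√1093 ≈ 2115.9*I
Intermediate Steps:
b(g, S) = -367 + S*g² (b(g, S) = g²*S - 367 = S*g² - 367 = -367 + S*g²)
w = -32880
√(w + b(89, -561)) = √(-32880 + (-367 - 561*89²)) = √(-32880 + (-367 - 561*7921)) = √(-32880 + (-367 - 4443681)) = √(-32880 - 4444048) = √(-4476928) = 64*I*√1093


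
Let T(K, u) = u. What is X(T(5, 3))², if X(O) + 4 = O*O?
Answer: 25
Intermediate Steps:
X(O) = -4 + O² (X(O) = -4 + O*O = -4 + O²)
X(T(5, 3))² = (-4 + 3²)² = (-4 + 9)² = 5² = 25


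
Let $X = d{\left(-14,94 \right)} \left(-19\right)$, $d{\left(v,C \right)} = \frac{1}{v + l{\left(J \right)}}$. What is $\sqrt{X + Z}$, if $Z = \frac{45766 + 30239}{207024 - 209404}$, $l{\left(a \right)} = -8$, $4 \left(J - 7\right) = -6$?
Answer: $\frac{i \sqrt{212959901}}{2618} \approx 5.5742 i$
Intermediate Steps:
$J = \frac{11}{2}$ ($J = 7 + \frac{1}{4} \left(-6\right) = 7 - \frac{3}{2} = \frac{11}{2} \approx 5.5$)
$d{\left(v,C \right)} = \frac{1}{-8 + v}$ ($d{\left(v,C \right)} = \frac{1}{v - 8} = \frac{1}{-8 + v}$)
$X = \frac{19}{22}$ ($X = \frac{1}{-8 - 14} \left(-19\right) = \frac{1}{-22} \left(-19\right) = \left(- \frac{1}{22}\right) \left(-19\right) = \frac{19}{22} \approx 0.86364$)
$Z = - \frac{15201}{476}$ ($Z = \frac{76005}{-2380} = 76005 \left(- \frac{1}{2380}\right) = - \frac{15201}{476} \approx -31.935$)
$\sqrt{X + Z} = \sqrt{\frac{19}{22} - \frac{15201}{476}} = \sqrt{- \frac{162689}{5236}} = \frac{i \sqrt{212959901}}{2618}$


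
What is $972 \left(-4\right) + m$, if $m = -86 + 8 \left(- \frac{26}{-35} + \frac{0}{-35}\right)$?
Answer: $- \frac{138882}{35} \approx -3968.1$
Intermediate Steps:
$m = - \frac{2802}{35}$ ($m = -86 + 8 \left(\left(-26\right) \left(- \frac{1}{35}\right) + 0 \left(- \frac{1}{35}\right)\right) = -86 + 8 \left(\frac{26}{35} + 0\right) = -86 + 8 \cdot \frac{26}{35} = -86 + \frac{208}{35} = - \frac{2802}{35} \approx -80.057$)
$972 \left(-4\right) + m = 972 \left(-4\right) - \frac{2802}{35} = -3888 - \frac{2802}{35} = - \frac{138882}{35}$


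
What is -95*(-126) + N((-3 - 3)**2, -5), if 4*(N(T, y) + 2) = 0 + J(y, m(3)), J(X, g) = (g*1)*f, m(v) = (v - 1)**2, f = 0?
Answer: 11968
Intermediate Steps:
m(v) = (-1 + v)**2
J(X, g) = 0 (J(X, g) = (g*1)*0 = g*0 = 0)
N(T, y) = -2 (N(T, y) = -2 + (0 + 0)/4 = -2 + (1/4)*0 = -2 + 0 = -2)
-95*(-126) + N((-3 - 3)**2, -5) = -95*(-126) - 2 = 11970 - 2 = 11968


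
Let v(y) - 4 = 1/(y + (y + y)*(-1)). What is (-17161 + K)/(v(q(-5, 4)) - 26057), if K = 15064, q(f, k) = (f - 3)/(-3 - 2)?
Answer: 16776/208429 ≈ 0.080488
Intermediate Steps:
q(f, k) = ⅗ - f/5 (q(f, k) = (-3 + f)/(-5) = (-3 + f)*(-⅕) = ⅗ - f/5)
v(y) = 4 - 1/y (v(y) = 4 + 1/(y + (y + y)*(-1)) = 4 + 1/(y + (2*y)*(-1)) = 4 + 1/(y - 2*y) = 4 + 1/(-y) = 4 - 1/y)
(-17161 + K)/(v(q(-5, 4)) - 26057) = (-17161 + 15064)/((4 - 1/(⅗ - ⅕*(-5))) - 26057) = -2097/((4 - 1/(⅗ + 1)) - 26057) = -2097/((4 - 1/8/5) - 26057) = -2097/((4 - 1*5/8) - 26057) = -2097/((4 - 5/8) - 26057) = -2097/(27/8 - 26057) = -2097/(-208429/8) = -2097*(-8/208429) = 16776/208429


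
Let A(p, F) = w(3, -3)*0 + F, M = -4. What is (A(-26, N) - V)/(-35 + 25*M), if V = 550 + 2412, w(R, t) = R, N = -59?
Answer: 1007/45 ≈ 22.378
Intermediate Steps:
A(p, F) = F (A(p, F) = 3*0 + F = 0 + F = F)
V = 2962
(A(-26, N) - V)/(-35 + 25*M) = (-59 - 1*2962)/(-35 + 25*(-4)) = (-59 - 2962)/(-35 - 100) = -3021/(-135) = -3021*(-1/135) = 1007/45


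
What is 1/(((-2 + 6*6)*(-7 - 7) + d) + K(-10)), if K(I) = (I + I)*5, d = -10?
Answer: -1/586 ≈ -0.0017065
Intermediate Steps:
K(I) = 10*I (K(I) = (2*I)*5 = 10*I)
1/(((-2 + 6*6)*(-7 - 7) + d) + K(-10)) = 1/(((-2 + 6*6)*(-7 - 7) - 10) + 10*(-10)) = 1/(((-2 + 36)*(-14) - 10) - 100) = 1/((34*(-14) - 10) - 100) = 1/((-476 - 10) - 100) = 1/(-486 - 100) = 1/(-586) = -1/586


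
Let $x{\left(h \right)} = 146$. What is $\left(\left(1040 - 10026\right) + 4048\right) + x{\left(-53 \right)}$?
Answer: $-4792$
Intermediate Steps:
$\left(\left(1040 - 10026\right) + 4048\right) + x{\left(-53 \right)} = \left(\left(1040 - 10026\right) + 4048\right) + 146 = \left(-8986 + 4048\right) + 146 = -4938 + 146 = -4792$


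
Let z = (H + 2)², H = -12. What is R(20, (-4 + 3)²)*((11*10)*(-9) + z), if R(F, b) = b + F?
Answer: -18690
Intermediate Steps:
z = 100 (z = (-12 + 2)² = (-10)² = 100)
R(F, b) = F + b
R(20, (-4 + 3)²)*((11*10)*(-9) + z) = (20 + (-4 + 3)²)*((11*10)*(-9) + 100) = (20 + (-1)²)*(110*(-9) + 100) = (20 + 1)*(-990 + 100) = 21*(-890) = -18690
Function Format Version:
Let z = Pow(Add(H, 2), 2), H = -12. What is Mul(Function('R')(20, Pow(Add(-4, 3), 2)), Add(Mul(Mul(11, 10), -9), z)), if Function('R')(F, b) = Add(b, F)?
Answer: -18690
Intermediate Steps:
z = 100 (z = Pow(Add(-12, 2), 2) = Pow(-10, 2) = 100)
Function('R')(F, b) = Add(F, b)
Mul(Function('R')(20, Pow(Add(-4, 3), 2)), Add(Mul(Mul(11, 10), -9), z)) = Mul(Add(20, Pow(Add(-4, 3), 2)), Add(Mul(Mul(11, 10), -9), 100)) = Mul(Add(20, Pow(-1, 2)), Add(Mul(110, -9), 100)) = Mul(Add(20, 1), Add(-990, 100)) = Mul(21, -890) = -18690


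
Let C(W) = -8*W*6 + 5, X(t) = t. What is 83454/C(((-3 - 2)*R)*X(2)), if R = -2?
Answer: -83454/955 ≈ -87.386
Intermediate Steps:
C(W) = 5 - 48*W (C(W) = -48*W + 5 = 5 - 48*W)
83454/C(((-3 - 2)*R)*X(2)) = 83454/(5 - 48*(-3 - 2)*(-2)*2) = 83454/(5 - 48*(-5*(-2))*2) = 83454/(5 - 480*2) = 83454/(5 - 48*20) = 83454/(5 - 960) = 83454/(-955) = 83454*(-1/955) = -83454/955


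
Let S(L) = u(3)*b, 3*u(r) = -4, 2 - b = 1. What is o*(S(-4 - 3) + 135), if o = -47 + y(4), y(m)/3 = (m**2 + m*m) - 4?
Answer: 14837/3 ≈ 4945.7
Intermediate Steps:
b = 1 (b = 2 - 1*1 = 2 - 1 = 1)
y(m) = -12 + 6*m**2 (y(m) = 3*((m**2 + m*m) - 4) = 3*((m**2 + m**2) - 4) = 3*(2*m**2 - 4) = 3*(-4 + 2*m**2) = -12 + 6*m**2)
u(r) = -4/3 (u(r) = (1/3)*(-4) = -4/3)
o = 37 (o = -47 + (-12 + 6*4**2) = -47 + (-12 + 6*16) = -47 + (-12 + 96) = -47 + 84 = 37)
S(L) = -4/3 (S(L) = -4/3*1 = -4/3)
o*(S(-4 - 3) + 135) = 37*(-4/3 + 135) = 37*(401/3) = 14837/3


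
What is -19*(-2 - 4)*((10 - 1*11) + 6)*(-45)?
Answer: -25650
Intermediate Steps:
-19*(-2 - 4)*((10 - 1*11) + 6)*(-45) = -(-114)*((10 - 11) + 6)*(-45) = -(-114)*(-1 + 6)*(-45) = -(-114)*5*(-45) = -19*(-30)*(-45) = 570*(-45) = -25650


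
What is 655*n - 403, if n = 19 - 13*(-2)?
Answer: 29072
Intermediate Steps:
n = 45 (n = 19 + 26 = 45)
655*n - 403 = 655*45 - 403 = 29475 - 403 = 29072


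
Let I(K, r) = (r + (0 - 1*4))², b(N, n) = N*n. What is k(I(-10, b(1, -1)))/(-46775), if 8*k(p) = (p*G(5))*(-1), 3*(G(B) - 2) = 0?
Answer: 1/7484 ≈ 0.00013362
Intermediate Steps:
G(B) = 2 (G(B) = 2 + (⅓)*0 = 2 + 0 = 2)
I(K, r) = (-4 + r)² (I(K, r) = (r + (0 - 4))² = (r - 4)² = (-4 + r)²)
k(p) = -p/4 (k(p) = ((p*2)*(-1))/8 = ((2*p)*(-1))/8 = (-2*p)/8 = -p/4)
k(I(-10, b(1, -1)))/(-46775) = -(-4 + 1*(-1))²/4/(-46775) = -(-4 - 1)²/4*(-1/46775) = -¼*(-5)²*(-1/46775) = -¼*25*(-1/46775) = -25/4*(-1/46775) = 1/7484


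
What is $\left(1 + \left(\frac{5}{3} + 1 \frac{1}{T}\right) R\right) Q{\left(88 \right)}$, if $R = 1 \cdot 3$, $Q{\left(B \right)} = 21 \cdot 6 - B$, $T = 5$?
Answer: $\frac{1254}{5} \approx 250.8$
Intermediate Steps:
$Q{\left(B \right)} = 126 - B$
$R = 3$
$\left(1 + \left(\frac{5}{3} + 1 \frac{1}{T}\right) R\right) Q{\left(88 \right)} = \left(1 + \left(\frac{5}{3} + 1 \cdot \frac{1}{5}\right) 3\right) \left(126 - 88\right) = \left(1 + \left(5 \cdot \frac{1}{3} + 1 \cdot \frac{1}{5}\right) 3\right) \left(126 - 88\right) = \left(1 + \left(\frac{5}{3} + \frac{1}{5}\right) 3\right) 38 = \left(1 + \frac{28}{15} \cdot 3\right) 38 = \left(1 + \frac{28}{5}\right) 38 = \frac{33}{5} \cdot 38 = \frac{1254}{5}$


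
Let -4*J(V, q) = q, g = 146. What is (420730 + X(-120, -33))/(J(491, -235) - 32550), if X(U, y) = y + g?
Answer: -1683372/129965 ≈ -12.952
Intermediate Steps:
X(U, y) = 146 + y (X(U, y) = y + 146 = 146 + y)
J(V, q) = -q/4
(420730 + X(-120, -33))/(J(491, -235) - 32550) = (420730 + (146 - 33))/(-1/4*(-235) - 32550) = (420730 + 113)/(235/4 - 32550) = 420843/(-129965/4) = 420843*(-4/129965) = -1683372/129965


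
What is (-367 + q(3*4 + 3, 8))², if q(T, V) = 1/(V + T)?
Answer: 71233600/529 ≈ 1.3466e+5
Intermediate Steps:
q(T, V) = 1/(T + V)
(-367 + q(3*4 + 3, 8))² = (-367 + 1/((3*4 + 3) + 8))² = (-367 + 1/((12 + 3) + 8))² = (-367 + 1/(15 + 8))² = (-367 + 1/23)² = (-8440/23)² = 71233600/529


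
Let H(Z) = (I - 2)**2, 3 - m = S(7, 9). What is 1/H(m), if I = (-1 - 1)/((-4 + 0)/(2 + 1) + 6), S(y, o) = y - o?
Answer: 49/289 ≈ 0.16955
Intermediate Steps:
m = 5 (m = 3 - (7 - 1*9) = 3 - (7 - 9) = 3 - 1*(-2) = 3 + 2 = 5)
I = -3/7 (I = -2/(-4/3 + 6) = -2/14/3 = -2*3/14 = -3/7 ≈ -0.42857)
H(Z) = 289/49 (H(Z) = (-3/7 - 2)**2 = (-17/7)**2 = 289/49)
1/H(m) = 1/(289/49) = 49/289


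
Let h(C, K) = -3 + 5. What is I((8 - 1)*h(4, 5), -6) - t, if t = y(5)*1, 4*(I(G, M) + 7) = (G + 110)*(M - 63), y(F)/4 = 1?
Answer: -2150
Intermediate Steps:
y(F) = 4 (y(F) = 4*1 = 4)
h(C, K) = 2
I(G, M) = -7 + (-63 + M)*(110 + G)/4 (I(G, M) = -7 + ((G + 110)*(M - 63))/4 = -7 + ((110 + G)*(-63 + M))/4 = -7 + ((-63 + M)*(110 + G))/4 = -7 + (-63 + M)*(110 + G)/4)
t = 4 (t = 4*1 = 4)
I((8 - 1)*h(4, 5), -6) - t = (-3479/2 - 63*(8 - 1)*2/4 + (55/2)*(-6) + (¼)*((8 - 1)*2)*(-6)) - 1*4 = (-3479/2 - 441*2/4 - 165 + (¼)*(7*2)*(-6)) - 4 = (-3479/2 - 63/4*14 - 165 + (¼)*14*(-6)) - 4 = (-3479/2 - 441/2 - 165 - 21) - 4 = -2146 - 4 = -2150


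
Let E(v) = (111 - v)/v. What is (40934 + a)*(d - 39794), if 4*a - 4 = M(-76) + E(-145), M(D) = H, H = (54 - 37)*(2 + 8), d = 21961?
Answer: -211915727051/290 ≈ -7.3074e+8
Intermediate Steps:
H = 170 (H = 17*10 = 170)
M(D) = 170
E(v) = (111 - v)/v
a = 12487/290 (a = 1 + (170 + (111 - 1*(-145))/(-145))/4 = 1 + (170 - (111 + 145)/145)/4 = 1 + (170 - 1/145*256)/4 = 1 + (170 - 256/145)/4 = 1 + (¼)*(24394/145) = 1 + 12197/290 = 12487/290 ≈ 43.059)
(40934 + a)*(d - 39794) = (40934 + 12487/290)*(21961 - 39794) = (11883347/290)*(-17833) = -211915727051/290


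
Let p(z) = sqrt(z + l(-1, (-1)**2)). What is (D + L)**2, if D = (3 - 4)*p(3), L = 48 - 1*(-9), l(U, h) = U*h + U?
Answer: 3136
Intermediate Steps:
l(U, h) = U + U*h
p(z) = sqrt(-2 + z) (p(z) = sqrt(z - (1 + (-1)**2)) = sqrt(z - (1 + 1)) = sqrt(z - 1*2) = sqrt(z - 2) = sqrt(-2 + z))
L = 57 (L = 48 + 9 = 57)
D = -1 (D = (3 - 4)*sqrt(-2 + 3) = -sqrt(1) = -1*1 = -1)
(D + L)**2 = (-1 + 57)**2 = 56**2 = 3136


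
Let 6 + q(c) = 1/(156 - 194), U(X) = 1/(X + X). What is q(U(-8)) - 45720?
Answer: -1737589/38 ≈ -45726.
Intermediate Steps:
U(X) = 1/(2*X)
q(c) = -229/38 (q(c) = -6 + 1/(156 - 194) = -6 + 1/(-38) = -6 - 1/38 = -229/38)
q(U(-8)) - 45720 = -229/38 - 45720 = -1737589/38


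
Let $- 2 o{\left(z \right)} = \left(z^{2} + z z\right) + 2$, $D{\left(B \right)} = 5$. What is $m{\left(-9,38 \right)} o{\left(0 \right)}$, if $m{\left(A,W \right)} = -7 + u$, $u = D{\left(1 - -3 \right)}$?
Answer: $2$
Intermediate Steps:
$u = 5$
$m{\left(A,W \right)} = -2$ ($m{\left(A,W \right)} = -7 + 5 = -2$)
$o{\left(z \right)} = -1 - z^{2}$ ($o{\left(z \right)} = - \frac{\left(z^{2} + z z\right) + 2}{2} = - \frac{\left(z^{2} + z^{2}\right) + 2}{2} = - \frac{2 z^{2} + 2}{2} = - \frac{2 + 2 z^{2}}{2} = -1 - z^{2}$)
$m{\left(-9,38 \right)} o{\left(0 \right)} = - 2 \left(-1 - 0^{2}\right) = - 2 \left(-1 - 0\right) = - 2 \left(-1 + 0\right) = \left(-2\right) \left(-1\right) = 2$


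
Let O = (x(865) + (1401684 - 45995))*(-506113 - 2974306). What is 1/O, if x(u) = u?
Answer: -1/4721376316126 ≈ -2.1180e-13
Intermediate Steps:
O = -4721376316126 (O = (865 + (1401684 - 45995))*(-506113 - 2974306) = (865 + 1355689)*(-3480419) = 1356554*(-3480419) = -4721376316126)
1/O = 1/(-4721376316126) = -1/4721376316126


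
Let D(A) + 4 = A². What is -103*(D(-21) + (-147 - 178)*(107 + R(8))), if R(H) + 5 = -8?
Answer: 3101639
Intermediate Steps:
D(A) = -4 + A²
R(H) = -13 (R(H) = -5 - 8 = -13)
-103*(D(-21) + (-147 - 178)*(107 + R(8))) = -103*((-4 + (-21)²) + (-147 - 178)*(107 - 13)) = -103*((-4 + 441) - 325*94) = -103*(437 - 30550) = -103*(-30113) = 3101639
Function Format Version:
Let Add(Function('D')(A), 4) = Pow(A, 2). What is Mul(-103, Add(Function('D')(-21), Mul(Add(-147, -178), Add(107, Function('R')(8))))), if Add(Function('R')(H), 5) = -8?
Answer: 3101639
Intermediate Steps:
Function('D')(A) = Add(-4, Pow(A, 2))
Function('R')(H) = -13 (Function('R')(H) = Add(-5, -8) = -13)
Mul(-103, Add(Function('D')(-21), Mul(Add(-147, -178), Add(107, Function('R')(8))))) = Mul(-103, Add(Add(-4, Pow(-21, 2)), Mul(Add(-147, -178), Add(107, -13)))) = Mul(-103, Add(Add(-4, 441), Mul(-325, 94))) = Mul(-103, Add(437, -30550)) = Mul(-103, -30113) = 3101639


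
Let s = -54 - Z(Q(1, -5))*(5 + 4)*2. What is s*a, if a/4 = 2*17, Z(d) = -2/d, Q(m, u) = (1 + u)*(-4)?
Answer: -7038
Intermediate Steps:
Q(m, u) = -4 - 4*u
a = 136 (a = 4*(2*17) = 4*34 = 136)
s = -207/4 (s = -54 - (-2/(-4 - 4*(-5)))*(5 + 4)*2 = -54 - (-2/(-4 + 20))*9*2 = -54 - (-2/16)*18 = -54 - (-2*1/16)*18 = -54 - (-1)*18/8 = -54 - 1*(-9/4) = -54 + 9/4 = -207/4 ≈ -51.750)
s*a = -207/4*136 = -7038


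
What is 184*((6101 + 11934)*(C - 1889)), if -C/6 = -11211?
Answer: 216949651880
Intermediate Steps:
C = 67266 (C = -6*(-11211) = 67266)
184*((6101 + 11934)*(C - 1889)) = 184*((6101 + 11934)*(67266 - 1889)) = 184*(18035*65377) = 184*1179074195 = 216949651880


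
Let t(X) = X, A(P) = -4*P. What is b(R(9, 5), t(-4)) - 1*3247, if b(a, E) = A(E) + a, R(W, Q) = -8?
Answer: -3239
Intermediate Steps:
b(a, E) = a - 4*E (b(a, E) = -4*E + a = a - 4*E)
b(R(9, 5), t(-4)) - 1*3247 = (-8 - 4*(-4)) - 1*3247 = (-8 + 16) - 3247 = 8 - 3247 = -3239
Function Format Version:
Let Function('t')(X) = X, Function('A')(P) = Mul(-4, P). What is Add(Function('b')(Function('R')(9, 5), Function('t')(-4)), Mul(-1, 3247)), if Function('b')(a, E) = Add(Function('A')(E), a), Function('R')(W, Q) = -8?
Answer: -3239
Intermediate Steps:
Function('b')(a, E) = Add(a, Mul(-4, E)) (Function('b')(a, E) = Add(Mul(-4, E), a) = Add(a, Mul(-4, E)))
Add(Function('b')(Function('R')(9, 5), Function('t')(-4)), Mul(-1, 3247)) = Add(Add(-8, Mul(-4, -4)), Mul(-1, 3247)) = Add(Add(-8, 16), -3247) = Add(8, -3247) = -3239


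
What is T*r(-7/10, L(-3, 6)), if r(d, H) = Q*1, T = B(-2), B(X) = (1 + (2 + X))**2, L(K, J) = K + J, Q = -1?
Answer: -1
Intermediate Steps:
L(K, J) = J + K
B(X) = (3 + X)**2
T = 1 (T = (3 - 2)**2 = 1**2 = 1)
r(d, H) = -1 (r(d, H) = -1*1 = -1)
T*r(-7/10, L(-3, 6)) = 1*(-1) = -1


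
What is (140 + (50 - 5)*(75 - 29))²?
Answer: 4884100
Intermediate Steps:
(140 + (50 - 5)*(75 - 29))² = (140 + 45*46)² = (140 + 2070)² = 2210² = 4884100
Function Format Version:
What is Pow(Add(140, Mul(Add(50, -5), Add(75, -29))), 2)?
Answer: 4884100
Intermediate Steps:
Pow(Add(140, Mul(Add(50, -5), Add(75, -29))), 2) = Pow(Add(140, Mul(45, 46)), 2) = Pow(Add(140, 2070), 2) = Pow(2210, 2) = 4884100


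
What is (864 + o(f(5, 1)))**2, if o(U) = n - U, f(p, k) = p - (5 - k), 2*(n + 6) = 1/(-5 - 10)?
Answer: 660952681/900 ≈ 7.3439e+5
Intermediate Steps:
n = -181/30 (n = -6 + 1/(2*(-5 - 10)) = -6 + (1/2)/(-15) = -6 + (1/2)*(-1/15) = -6 - 1/30 = -181/30 ≈ -6.0333)
f(p, k) = -5 + k + p (f(p, k) = p + (-5 + k) = -5 + k + p)
o(U) = -181/30 - U
(864 + o(f(5, 1)))**2 = (864 + (-181/30 - (-5 + 1 + 5)))**2 = (864 + (-181/30 - 1*1))**2 = (864 + (-181/30 - 1))**2 = (864 - 211/30)**2 = (25709/30)**2 = 660952681/900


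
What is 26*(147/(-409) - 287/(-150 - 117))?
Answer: 2031484/109203 ≈ 18.603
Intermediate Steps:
26*(147/(-409) - 287/(-150 - 117)) = 26*(147*(-1/409) - 287/(-267)) = 26*(-147/409 - 287*(-1/267)) = 26*(-147/409 + 287/267) = 26*(78134/109203) = 2031484/109203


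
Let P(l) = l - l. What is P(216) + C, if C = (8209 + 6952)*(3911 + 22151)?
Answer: 395125982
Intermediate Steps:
P(l) = 0
C = 395125982 (C = 15161*26062 = 395125982)
P(216) + C = 0 + 395125982 = 395125982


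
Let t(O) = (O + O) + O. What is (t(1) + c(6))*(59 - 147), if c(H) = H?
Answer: -792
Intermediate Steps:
t(O) = 3*O (t(O) = 2*O + O = 3*O)
(t(1) + c(6))*(59 - 147) = (3*1 + 6)*(59 - 147) = (3 + 6)*(-88) = 9*(-88) = -792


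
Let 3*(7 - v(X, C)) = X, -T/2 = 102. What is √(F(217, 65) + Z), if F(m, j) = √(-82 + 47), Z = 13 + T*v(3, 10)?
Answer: √(-1211 + I*√35) ≈ 0.085 + 34.799*I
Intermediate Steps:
T = -204 (T = -2*102 = -204)
v(X, C) = 7 - X/3
Z = -1211 (Z = 13 - 204*(7 - ⅓*3) = 13 - 204*(7 - 1) = 13 - 204*6 = 13 - 1224 = -1211)
F(m, j) = I*√35 (F(m, j) = √(-35) = I*√35)
√(F(217, 65) + Z) = √(I*√35 - 1211) = √(-1211 + I*√35)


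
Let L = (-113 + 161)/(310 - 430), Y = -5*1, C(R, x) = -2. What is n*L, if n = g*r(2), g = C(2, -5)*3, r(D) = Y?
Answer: -12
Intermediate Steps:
Y = -5
r(D) = -5
g = -6 (g = -2*3 = -6)
L = -⅖ (L = 48/(-120) = 48*(-1/120) = -⅖ ≈ -0.40000)
n = 30 (n = -6*(-5) = 30)
n*L = 30*(-⅖) = -12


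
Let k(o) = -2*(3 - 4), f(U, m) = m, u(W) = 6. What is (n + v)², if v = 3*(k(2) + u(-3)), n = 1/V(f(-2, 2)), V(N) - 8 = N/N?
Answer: 47089/81 ≈ 581.35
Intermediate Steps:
k(o) = 2 (k(o) = -2*(-1) = 2)
V(N) = 9 (V(N) = 8 + N/N = 8 + 1 = 9)
n = ⅑ (n = 1/9 = ⅑ ≈ 0.11111)
v = 24 (v = 3*(2 + 6) = 3*8 = 24)
(n + v)² = (⅑ + 24)² = (217/9)² = 47089/81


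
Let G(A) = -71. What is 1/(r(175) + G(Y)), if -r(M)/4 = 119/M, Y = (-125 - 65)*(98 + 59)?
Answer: -25/1843 ≈ -0.013565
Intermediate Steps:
Y = -29830 (Y = -190*157 = -29830)
r(M) = -476/M
1/(r(175) + G(Y)) = 1/(-476/175 - 71) = 1/(-476*1/175 - 71) = 1/(-68/25 - 71) = 1/(-1843/25) = -25/1843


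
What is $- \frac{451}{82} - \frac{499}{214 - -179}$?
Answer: $- \frac{5321}{786} \approx -6.7697$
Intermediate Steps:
$- \frac{451}{82} - \frac{499}{214 - -179} = \left(-451\right) \frac{1}{82} - \frac{499}{214 + 179} = - \frac{11}{2} - \frac{499}{393} = - \frac{5321}{786}$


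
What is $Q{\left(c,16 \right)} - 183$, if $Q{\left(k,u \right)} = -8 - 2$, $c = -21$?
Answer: $-193$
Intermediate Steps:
$Q{\left(k,u \right)} = -10$
$Q{\left(c,16 \right)} - 183 = -10 - 183 = -193$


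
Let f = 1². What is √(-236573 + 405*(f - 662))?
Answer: I*√504278 ≈ 710.13*I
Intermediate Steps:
f = 1
√(-236573 + 405*(f - 662)) = √(-236573 + 405*(1 - 662)) = √(-236573 + 405*(-661)) = √(-236573 - 267705) = √(-504278) = I*√504278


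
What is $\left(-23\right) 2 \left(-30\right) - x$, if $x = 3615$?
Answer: $-2235$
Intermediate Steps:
$\left(-23\right) 2 \left(-30\right) - x = \left(-23\right) 2 \left(-30\right) - 3615 = \left(-46\right) \left(-30\right) - 3615 = 1380 - 3615 = -2235$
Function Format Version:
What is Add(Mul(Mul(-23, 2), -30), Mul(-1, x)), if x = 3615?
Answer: -2235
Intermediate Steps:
Add(Mul(Mul(-23, 2), -30), Mul(-1, x)) = Add(Mul(Mul(-23, 2), -30), Mul(-1, 3615)) = Add(Mul(-46, -30), -3615) = Add(1380, -3615) = -2235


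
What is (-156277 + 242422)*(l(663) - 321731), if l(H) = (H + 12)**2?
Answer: 11534298630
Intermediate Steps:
l(H) = (12 + H)**2
(-156277 + 242422)*(l(663) - 321731) = (-156277 + 242422)*((12 + 663)**2 - 321731) = 86145*(675**2 - 321731) = 86145*(455625 - 321731) = 86145*133894 = 11534298630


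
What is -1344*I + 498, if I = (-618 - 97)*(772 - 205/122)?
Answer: 45155060298/61 ≈ 7.4025e+8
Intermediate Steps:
I = -67194985/122 (I = -715*(772 - 205*1/122) = -715*(772 - 205/122) = -715*93979/122 = -67194985/122 ≈ -5.5078e+5)
-1344*I + 498 = -1344*(-67194985/122) + 498 = 45155029920/61 + 498 = 45155060298/61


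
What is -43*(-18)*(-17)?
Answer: -13158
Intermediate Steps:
-43*(-18)*(-17) = 774*(-17) = -13158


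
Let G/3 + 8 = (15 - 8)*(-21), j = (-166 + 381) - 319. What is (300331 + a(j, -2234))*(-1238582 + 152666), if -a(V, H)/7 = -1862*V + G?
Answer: 1142329336200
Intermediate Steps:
j = -104 (j = 215 - 319 = -104)
G = -465 (G = -24 + 3*((15 - 8)*(-21)) = -24 + 3*(7*(-21)) = -24 + 3*(-147) = -24 - 441 = -465)
a(V, H) = 3255 + 13034*V (a(V, H) = -7*(-1862*V - 465) = -7*(-465 - 1862*V) = 3255 + 13034*V)
(300331 + a(j, -2234))*(-1238582 + 152666) = (300331 + (3255 + 13034*(-104)))*(-1238582 + 152666) = (300331 + (3255 - 1355536))*(-1085916) = (300331 - 1352281)*(-1085916) = -1051950*(-1085916) = 1142329336200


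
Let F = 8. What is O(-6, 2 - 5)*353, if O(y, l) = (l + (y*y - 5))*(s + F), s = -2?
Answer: 59304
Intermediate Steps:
O(y, l) = -30 + 6*l + 6*y**2 (O(y, l) = (l + (y*y - 5))*(-2 + 8) = (l + (y**2 - 5))*6 = (l + (-5 + y**2))*6 = (-5 + l + y**2)*6 = -30 + 6*l + 6*y**2)
O(-6, 2 - 5)*353 = (-30 + 6*(2 - 5) + 6*(-6)**2)*353 = (-30 + 6*(-3) + 6*36)*353 = (-30 - 18 + 216)*353 = 168*353 = 59304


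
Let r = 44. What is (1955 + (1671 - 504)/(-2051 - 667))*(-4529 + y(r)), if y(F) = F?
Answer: -2647407295/302 ≈ -8.7663e+6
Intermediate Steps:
(1955 + (1671 - 504)/(-2051 - 667))*(-4529 + y(r)) = (1955 + (1671 - 504)/(-2051 - 667))*(-4529 + 44) = (1955 + 1167/(-2718))*(-4485) = (1955 + 1167*(-1/2718))*(-4485) = (1955 - 389/906)*(-4485) = (1770841/906)*(-4485) = -2647407295/302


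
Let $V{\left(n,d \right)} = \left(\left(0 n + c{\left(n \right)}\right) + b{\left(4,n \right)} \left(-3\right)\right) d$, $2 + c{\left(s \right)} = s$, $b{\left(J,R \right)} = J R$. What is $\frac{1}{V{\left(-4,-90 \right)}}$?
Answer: $- \frac{1}{3780} \approx -0.00026455$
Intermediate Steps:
$c{\left(s \right)} = -2 + s$
$V{\left(n,d \right)} = d \left(-2 - 11 n\right)$ ($V{\left(n,d \right)} = \left(\left(0 n + \left(-2 + n\right)\right) + 4 n \left(-3\right)\right) d = \left(\left(0 + \left(-2 + n\right)\right) - 12 n\right) d = \left(\left(-2 + n\right) - 12 n\right) d = \left(-2 - 11 n\right) d = d \left(-2 - 11 n\right)$)
$\frac{1}{V{\left(-4,-90 \right)}} = \frac{1}{\left(-1\right) \left(-90\right) \left(2 + 11 \left(-4\right)\right)} = \frac{1}{\left(-1\right) \left(-90\right) \left(2 - 44\right)} = \frac{1}{\left(-1\right) \left(-90\right) \left(-42\right)} = \frac{1}{-3780} = - \frac{1}{3780}$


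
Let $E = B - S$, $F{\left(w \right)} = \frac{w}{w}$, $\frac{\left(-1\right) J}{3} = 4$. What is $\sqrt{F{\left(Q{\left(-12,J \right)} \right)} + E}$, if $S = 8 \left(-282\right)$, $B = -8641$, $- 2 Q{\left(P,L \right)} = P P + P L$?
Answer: $4 i \sqrt{399} \approx 79.9 i$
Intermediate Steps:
$J = -12$ ($J = \left(-3\right) 4 = -12$)
$Q{\left(P,L \right)} = - \frac{P^{2}}{2} - \frac{L P}{2}$ ($Q{\left(P,L \right)} = - \frac{P P + P L}{2} = - \frac{P^{2} + L P}{2} = - \frac{P^{2}}{2} - \frac{L P}{2}$)
$F{\left(w \right)} = 1$
$S = -2256$
$E = -6385$ ($E = -8641 - -2256 = -8641 + 2256 = -6385$)
$\sqrt{F{\left(Q{\left(-12,J \right)} \right)} + E} = \sqrt{1 - 6385} = \sqrt{-6384} = 4 i \sqrt{399}$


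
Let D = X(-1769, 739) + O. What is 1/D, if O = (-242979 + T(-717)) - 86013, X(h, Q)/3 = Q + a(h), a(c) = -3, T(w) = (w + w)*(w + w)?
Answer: 1/1729572 ≈ 5.7818e-7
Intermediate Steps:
T(w) = 4*w² (T(w) = (2*w)*(2*w) = 4*w²)
X(h, Q) = -9 + 3*Q (X(h, Q) = 3*(Q - 3) = 3*(-3 + Q) = -9 + 3*Q)
O = 1727364 (O = (-242979 + 4*(-717)²) - 86013 = (-242979 + 4*514089) - 86013 = (-242979 + 2056356) - 86013 = 1813377 - 86013 = 1727364)
D = 1729572 (D = (-9 + 3*739) + 1727364 = (-9 + 2217) + 1727364 = 2208 + 1727364 = 1729572)
1/D = 1/1729572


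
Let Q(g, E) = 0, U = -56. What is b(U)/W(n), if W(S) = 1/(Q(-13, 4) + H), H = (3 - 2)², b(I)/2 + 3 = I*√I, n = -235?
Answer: -6 - 224*I*√14 ≈ -6.0 - 838.13*I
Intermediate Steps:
b(I) = -6 + 2*I^(3/2) (b(I) = -6 + 2*(I*√I) = -6 + 2*I^(3/2))
H = 1 (H = 1² = 1)
W(S) = 1 (W(S) = 1/(0 + 1) = 1/1 = 1)
b(U)/W(n) = (-6 + 2*(-56)^(3/2))/1 = (-6 + 2*(-112*I*√14))*1 = (-6 - 224*I*√14)*1 = -6 - 224*I*√14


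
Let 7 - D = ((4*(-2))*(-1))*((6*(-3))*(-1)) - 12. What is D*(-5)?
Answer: 625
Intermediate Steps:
D = -125 (D = 7 - (((4*(-2))*(-1))*((6*(-3))*(-1)) - 12) = 7 - ((-8*(-1))*(-18*(-1)) - 12) = 7 - (8*18 - 12) = 7 - (144 - 12) = 7 - 1*132 = 7 - 132 = -125)
D*(-5) = -125*(-5) = 625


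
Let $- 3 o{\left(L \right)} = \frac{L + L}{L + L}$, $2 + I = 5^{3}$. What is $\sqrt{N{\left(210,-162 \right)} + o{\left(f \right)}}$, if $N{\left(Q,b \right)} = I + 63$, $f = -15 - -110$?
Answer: $\frac{\sqrt{1671}}{3} \approx 13.626$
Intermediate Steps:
$f = 95$ ($f = -15 + 110 = 95$)
$I = 123$ ($I = -2 + 5^{3} = -2 + 125 = 123$)
$o{\left(L \right)} = - \frac{1}{3}$ ($o{\left(L \right)} = - \frac{\left(L + L\right) \frac{1}{L + L}}{3} = - \frac{2 L \frac{1}{2 L}}{3} = \left(- \frac{1}{3}\right) 1 = - \frac{1}{3}$)
$N{\left(Q,b \right)} = 186$ ($N{\left(Q,b \right)} = 123 + 63 = 186$)
$\sqrt{N{\left(210,-162 \right)} + o{\left(f \right)}} = \sqrt{186 - \frac{1}{3}} = \sqrt{\frac{557}{3}} = \frac{\sqrt{1671}}{3}$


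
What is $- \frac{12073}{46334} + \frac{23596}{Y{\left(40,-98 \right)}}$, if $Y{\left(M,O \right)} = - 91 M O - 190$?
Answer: $- \frac{1605544813}{8259730510} \approx -0.19438$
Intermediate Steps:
$Y{\left(M,O \right)} = -190 - 91 M O$ ($Y{\left(M,O \right)} = - 91 M O - 190 = -190 - 91 M O$)
$- \frac{12073}{46334} + \frac{23596}{Y{\left(40,-98 \right)}} = - \frac{12073}{46334} + \frac{23596}{-190 - 3640 \left(-98\right)} = \left(-12073\right) \frac{1}{46334} + \frac{23596}{-190 + 356720} = - \frac{12073}{46334} + \frac{23596}{356530} = - \frac{12073}{46334} + 23596 \cdot \frac{1}{356530} = - \frac{12073}{46334} + \frac{11798}{178265} = - \frac{1605544813}{8259730510}$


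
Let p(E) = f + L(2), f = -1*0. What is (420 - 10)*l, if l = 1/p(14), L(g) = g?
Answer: 205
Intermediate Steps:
f = 0
p(E) = 2 (p(E) = 0 + 2 = 2)
l = 1/2 ≈ 0.50000
(420 - 10)*l = (420 - 10)*(1/2) = 410*(1/2) = 205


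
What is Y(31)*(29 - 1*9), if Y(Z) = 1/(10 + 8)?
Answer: 10/9 ≈ 1.1111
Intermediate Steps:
Y(Z) = 1/18
Y(31)*(29 - 1*9) = (29 - 1*9)/18 = (29 - 9)/18 = (1/18)*20 = 10/9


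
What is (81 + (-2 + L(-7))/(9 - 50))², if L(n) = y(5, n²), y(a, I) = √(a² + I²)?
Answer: (3323 - √2426)²/1681 ≈ 6375.6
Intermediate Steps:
y(a, I) = √(I² + a²)
L(n) = √(25 + n⁴) (L(n) = √((n²)² + 5²) = √(n⁴ + 25) = √(25 + n⁴))
(81 + (-2 + L(-7))/(9 - 50))² = (81 + (-2 + √(25 + (-7)⁴))/(9 - 50))² = (81 + (-2 + √(25 + 2401))/(-41))² = (81 + (-2 + √2426)*(-1/41))² = (81 + (2/41 - √2426/41))² = (3323/41 - √2426/41)²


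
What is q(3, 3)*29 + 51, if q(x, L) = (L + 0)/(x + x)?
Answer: 131/2 ≈ 65.500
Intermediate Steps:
q(x, L) = L/(2*x) (q(x, L) = L/((2*x)) = L*(1/(2*x)) = L/(2*x))
q(3, 3)*29 + 51 = ((1/2)*3/3)*29 + 51 = ((1/2)*3*(1/3))*29 + 51 = (1/2)*29 + 51 = 29/2 + 51 = 131/2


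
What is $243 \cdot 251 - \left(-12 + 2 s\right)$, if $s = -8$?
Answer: $61021$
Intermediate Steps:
$243 \cdot 251 - \left(-12 + 2 s\right) = 243 \cdot 251 + \left(\left(-2\right) \left(-8\right) + 12\right) = 60993 + \left(16 + 12\right) = 60993 + 28 = 61021$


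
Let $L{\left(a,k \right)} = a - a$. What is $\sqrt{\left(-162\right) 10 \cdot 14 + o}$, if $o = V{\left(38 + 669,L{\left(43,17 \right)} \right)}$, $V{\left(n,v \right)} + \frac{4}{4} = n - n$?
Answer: $i \sqrt{22681} \approx 150.6 i$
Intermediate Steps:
$L{\left(a,k \right)} = 0$
$V{\left(n,v \right)} = -1$ ($V{\left(n,v \right)} = -1 + \left(n - n\right) = -1 + 0 = -1$)
$o = -1$
$\sqrt{\left(-162\right) 10 \cdot 14 + o} = \sqrt{\left(-162\right) 10 \cdot 14 - 1} = \sqrt{\left(-1620\right) 14 - 1} = \sqrt{-22680 - 1} = \sqrt{-22681} = i \sqrt{22681}$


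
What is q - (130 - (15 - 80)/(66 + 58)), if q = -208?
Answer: -41977/124 ≈ -338.52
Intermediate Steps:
q - (130 - (15 - 80)/(66 + 58)) = -208 - (130 - (15 - 80)/(66 + 58)) = -208 - (130 - (-65)/124) = -208 - (130 - 1*(-65/124)) = -208 - (130 + 65/124) = -208 - 1*16185/124 = -208 - 16185/124 = -41977/124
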